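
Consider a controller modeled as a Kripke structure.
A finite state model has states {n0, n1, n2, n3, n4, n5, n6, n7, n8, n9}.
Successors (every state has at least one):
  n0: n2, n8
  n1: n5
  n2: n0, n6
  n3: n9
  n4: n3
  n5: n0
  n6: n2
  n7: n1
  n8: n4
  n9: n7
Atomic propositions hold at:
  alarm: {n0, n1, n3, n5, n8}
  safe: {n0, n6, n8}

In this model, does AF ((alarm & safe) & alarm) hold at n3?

Sat(alarm & safe) = {n0, n8}
Sat((alarm & safe) & alarm) = {n0, n8}
AF ((alarm & safe) & alarm): least fixpoint, start Z0 = {n0, n8}, add states with every successor in Z. Z1 = {n0, n5, n8}; Z2 = {n0, n1, n5, n8}; Z3 = {n0, n1, n5, n7, n8}; Z4 = {n0, n1, n5, n7, n8, n9}; Z5 = {n0, n1, n3, n5, n7, n8, n9}; Z6 = {n0, n1, n3, n4, n5, n7, n8, n9}; fixed.
Sat(AF ((alarm & safe) & alarm)) = {n0, n1, n3, n4, n5, n7, n8, n9}
n3 ∈ Sat(AF ((alarm & safe) & alarm)) = {n0, n1, n3, n4, n5, n7, n8, n9}, so the formula holds at n3.

Yes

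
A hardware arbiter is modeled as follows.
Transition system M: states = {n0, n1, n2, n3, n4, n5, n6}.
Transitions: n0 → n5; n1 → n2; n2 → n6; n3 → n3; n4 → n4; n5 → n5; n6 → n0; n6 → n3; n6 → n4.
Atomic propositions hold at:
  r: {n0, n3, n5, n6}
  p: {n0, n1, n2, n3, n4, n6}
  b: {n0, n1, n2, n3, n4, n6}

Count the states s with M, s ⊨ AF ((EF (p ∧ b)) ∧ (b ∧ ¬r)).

Sat(p ∧ b) = {n0, n1, n2, n3, n4, n6}
EF (p ∧ b): least fixpoint, start Z0 = {n0, n1, n2, n3, n4, n6}, add states with some successor in Z. Already a fixed point.
Sat(EF (p ∧ b)) = {n0, n1, n2, n3, n4, n6}
Sat(¬r) = {n1, n2, n4}
Sat(b ∧ ¬r) = {n1, n2, n4}
Sat((EF (p ∧ b)) ∧ (b ∧ ¬r)) = {n1, n2, n4}
AF ((EF (p ∧ b)) ∧ (b ∧ ¬r)): least fixpoint, start Z0 = {n1, n2, n4}, add states with every successor in Z. Already a fixed point.
Sat(AF ((EF (p ∧ b)) ∧ (b ∧ ¬r))) = {n1, n2, n4}
|Sat(AF ((EF (p ∧ b)) ∧ (b ∧ ¬r)))| = |{n1, n2, n4}| = 3.

3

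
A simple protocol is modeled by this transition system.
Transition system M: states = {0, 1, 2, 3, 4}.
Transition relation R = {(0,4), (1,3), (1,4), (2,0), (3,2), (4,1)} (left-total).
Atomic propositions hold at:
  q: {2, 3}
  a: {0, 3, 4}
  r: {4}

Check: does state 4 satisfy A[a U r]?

A[a U r]: least fixpoint, start Z0 = Sat(r) = {4}, add states in Sat(a) with every successor in Z. Z1 = {0, 4}; fixed.
Sat(A[a U r]) = {0, 4}
4 ∈ Sat(A[a U r]) = {0, 4}, so the formula holds at 4.

Yes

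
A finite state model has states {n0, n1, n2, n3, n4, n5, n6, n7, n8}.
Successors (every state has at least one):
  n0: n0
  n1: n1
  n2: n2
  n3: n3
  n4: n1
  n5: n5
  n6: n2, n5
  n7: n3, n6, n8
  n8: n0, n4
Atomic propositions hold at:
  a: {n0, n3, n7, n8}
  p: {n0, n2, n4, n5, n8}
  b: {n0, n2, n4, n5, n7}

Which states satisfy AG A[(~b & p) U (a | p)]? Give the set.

{n0, n2, n3, n5}

Sat(~b) = {n1, n3, n6, n8}
Sat(~b & p) = {n8}
Sat(a | p) = {n0, n2, n3, n4, n5, n7, n8}
A[(~b & p) U (a | p)]: least fixpoint, start Z0 = Sat((a | p)) = {n0, n2, n3, n4, n5, n7, n8}, add states in Sat(~b & p) with every successor in Z. Already a fixed point.
Sat(A[(~b & p) U (a | p)]) = {n0, n2, n3, n4, n5, n7, n8}
AG A[(~b & p) U (a | p)]: greatest fixpoint, start Z0 = {n0, n2, n3, n4, n5, n7, n8}, keep only states in Sat with every successor in Z. Z1 = {n0, n2, n3, n5, n8}; Z2 = {n0, n2, n3, n5}; fixed.
Sat(AG A[(~b & p) U (a | p)]) = {n0, n2, n3, n5}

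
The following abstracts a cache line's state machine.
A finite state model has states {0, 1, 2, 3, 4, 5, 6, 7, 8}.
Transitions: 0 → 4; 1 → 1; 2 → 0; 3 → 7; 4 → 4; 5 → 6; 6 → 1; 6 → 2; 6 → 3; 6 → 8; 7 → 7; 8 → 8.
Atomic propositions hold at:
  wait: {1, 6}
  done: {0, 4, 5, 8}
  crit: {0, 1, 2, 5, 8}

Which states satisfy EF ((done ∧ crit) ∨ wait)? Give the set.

{0, 1, 2, 5, 6, 8}

Sat(done ∧ crit) = {0, 5, 8}
Sat((done ∧ crit) ∨ wait) = {0, 1, 5, 6, 8}
EF ((done ∧ crit) ∨ wait): least fixpoint, start Z0 = {0, 1, 5, 6, 8}, add states with some successor in Z. Z1 = {0, 1, 2, 5, 6, 8}; fixed.
Sat(EF ((done ∧ crit) ∨ wait)) = {0, 1, 2, 5, 6, 8}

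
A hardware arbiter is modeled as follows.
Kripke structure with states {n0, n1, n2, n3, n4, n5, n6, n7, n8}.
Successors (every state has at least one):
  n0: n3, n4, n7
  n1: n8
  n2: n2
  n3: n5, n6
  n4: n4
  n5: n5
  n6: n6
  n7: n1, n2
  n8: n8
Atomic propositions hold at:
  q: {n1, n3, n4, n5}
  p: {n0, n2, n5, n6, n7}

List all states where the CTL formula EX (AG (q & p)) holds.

Sat(q & p) = {n5}
AG (q & p): greatest fixpoint, start Z0 = {n5}, keep only states in Sat with every successor in Z. Already a fixed point.
Sat(AG (q & p)) = {n5}
Sat(EX (AG (q & p))) = {s : some successor in {n5}} = {n3, n5}

{n3, n5}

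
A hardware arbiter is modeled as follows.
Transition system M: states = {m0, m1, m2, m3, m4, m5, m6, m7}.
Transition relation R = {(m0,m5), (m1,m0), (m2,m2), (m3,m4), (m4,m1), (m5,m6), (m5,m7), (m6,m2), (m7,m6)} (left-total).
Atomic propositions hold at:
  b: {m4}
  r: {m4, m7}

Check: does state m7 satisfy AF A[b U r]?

A[b U r]: least fixpoint, start Z0 = Sat(r) = {m4, m7}, add states in Sat(b) with every successor in Z. Already a fixed point.
Sat(A[b U r]) = {m4, m7}
AF A[b U r]: least fixpoint, start Z0 = {m4, m7}, add states with every successor in Z. Z1 = {m3, m4, m7}; fixed.
Sat(AF A[b U r]) = {m3, m4, m7}
m7 ∈ Sat(AF A[b U r]) = {m3, m4, m7}, so the formula holds at m7.

Yes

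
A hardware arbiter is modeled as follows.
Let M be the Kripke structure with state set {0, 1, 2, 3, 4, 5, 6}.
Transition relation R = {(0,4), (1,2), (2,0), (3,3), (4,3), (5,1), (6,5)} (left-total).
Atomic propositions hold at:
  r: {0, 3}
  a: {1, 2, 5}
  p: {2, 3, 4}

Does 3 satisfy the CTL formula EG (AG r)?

AG r: greatest fixpoint, start Z0 = {0, 3}, keep only states in Sat with every successor in Z. Z1 = {3}; fixed.
Sat(AG r) = {3}
EG (AG r): greatest fixpoint, start Z0 = {3}, keep only states in Sat with some successor in Z. Already a fixed point.
Sat(EG (AG r)) = {3}
3 ∈ Sat(EG (AG r)) = {3}, so the formula holds at 3.

Yes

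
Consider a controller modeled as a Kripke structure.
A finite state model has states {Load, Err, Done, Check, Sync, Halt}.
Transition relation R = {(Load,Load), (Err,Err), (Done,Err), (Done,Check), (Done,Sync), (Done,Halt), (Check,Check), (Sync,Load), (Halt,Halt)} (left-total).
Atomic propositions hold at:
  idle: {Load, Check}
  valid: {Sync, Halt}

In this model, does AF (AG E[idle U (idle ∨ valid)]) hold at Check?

Sat(idle ∨ valid) = {Load, Check, Sync, Halt}
E[idle U (idle ∨ valid)]: least fixpoint, start Z0 = Sat((idle ∨ valid)) = {Load, Check, Sync, Halt}, add states in Sat(idle) with some successor in Z. Already a fixed point.
Sat(E[idle U (idle ∨ valid)]) = {Load, Check, Sync, Halt}
AG E[idle U (idle ∨ valid)]: greatest fixpoint, start Z0 = {Load, Check, Sync, Halt}, keep only states in Sat with every successor in Z. Already a fixed point.
Sat(AG E[idle U (idle ∨ valid)]) = {Load, Check, Sync, Halt}
AF (AG E[idle U (idle ∨ valid)]): least fixpoint, start Z0 = {Load, Check, Sync, Halt}, add states with every successor in Z. Already a fixed point.
Sat(AF (AG E[idle U (idle ∨ valid)])) = {Load, Check, Sync, Halt}
Check ∈ Sat(AF (AG E[idle U (idle ∨ valid)])) = {Load, Check, Sync, Halt}, so the formula holds at Check.

Yes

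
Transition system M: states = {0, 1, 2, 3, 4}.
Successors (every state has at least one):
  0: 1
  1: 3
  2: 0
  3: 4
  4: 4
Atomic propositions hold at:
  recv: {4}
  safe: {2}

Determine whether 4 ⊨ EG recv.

EG recv: greatest fixpoint, start Z0 = {4}, keep only states in Sat with some successor in Z. Already a fixed point.
Sat(EG recv) = {4}
4 ∈ Sat(EG recv) = {4}, so the formula holds at 4.

Yes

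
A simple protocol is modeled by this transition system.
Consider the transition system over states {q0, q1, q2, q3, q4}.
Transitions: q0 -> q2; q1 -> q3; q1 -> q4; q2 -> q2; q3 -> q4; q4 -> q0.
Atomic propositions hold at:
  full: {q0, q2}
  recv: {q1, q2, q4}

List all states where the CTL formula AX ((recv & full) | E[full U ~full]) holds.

{q0, q1, q2, q3}

Sat(recv & full) = {q2}
Sat(~full) = {q1, q3, q4}
E[full U ~full]: least fixpoint, start Z0 = Sat(~full) = {q1, q3, q4}, add states in Sat(full) with some successor in Z. Already a fixed point.
Sat(E[full U ~full]) = {q1, q3, q4}
Sat((recv & full) | E[full U ~full]) = {q1, q2, q3, q4}
Sat(AX ((recv & full) | E[full U ~full])) = {s : every successor in {q1, q2, q3, q4}} = {q0, q1, q2, q3}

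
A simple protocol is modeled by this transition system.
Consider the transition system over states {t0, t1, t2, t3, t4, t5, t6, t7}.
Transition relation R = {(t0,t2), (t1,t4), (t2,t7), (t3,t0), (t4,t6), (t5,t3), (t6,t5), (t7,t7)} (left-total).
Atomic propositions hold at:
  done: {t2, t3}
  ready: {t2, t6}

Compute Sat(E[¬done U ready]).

Sat(¬done) = {t0, t1, t4, t5, t6, t7}
E[¬done U ready]: least fixpoint, start Z0 = Sat(ready) = {t2, t6}, add states in Sat(¬done) with some successor in Z. Z1 = {t0, t2, t4, t6}; Z2 = {t0, t1, t2, t4, t6}; fixed.
Sat(E[¬done U ready]) = {t0, t1, t2, t4, t6}

{t0, t1, t2, t4, t6}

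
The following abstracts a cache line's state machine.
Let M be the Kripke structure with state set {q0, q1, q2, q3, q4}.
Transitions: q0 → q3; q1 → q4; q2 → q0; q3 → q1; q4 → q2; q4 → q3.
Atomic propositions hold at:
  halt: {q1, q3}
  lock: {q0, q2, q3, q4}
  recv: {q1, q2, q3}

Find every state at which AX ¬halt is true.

Sat(¬halt) = {q0, q2, q4}
Sat(AX ¬halt) = {s : every successor in {q0, q2, q4}} = {q1, q2}

{q1, q2}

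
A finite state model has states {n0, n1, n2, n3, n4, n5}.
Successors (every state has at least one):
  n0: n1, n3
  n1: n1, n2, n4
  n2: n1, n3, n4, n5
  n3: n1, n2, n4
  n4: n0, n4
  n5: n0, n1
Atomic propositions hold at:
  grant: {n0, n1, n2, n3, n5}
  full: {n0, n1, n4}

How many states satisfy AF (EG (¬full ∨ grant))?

Sat(¬full) = {n2, n3, n5}
Sat(¬full ∨ grant) = {n0, n1, n2, n3, n5}
EG (¬full ∨ grant): greatest fixpoint, start Z0 = {n0, n1, n2, n3, n5}, keep only states in Sat with some successor in Z. Already a fixed point.
Sat(EG (¬full ∨ grant)) = {n0, n1, n2, n3, n5}
AF (EG (¬full ∨ grant)): least fixpoint, start Z0 = {n0, n1, n2, n3, n5}, add states with every successor in Z. Already a fixed point.
Sat(AF (EG (¬full ∨ grant))) = {n0, n1, n2, n3, n5}
|Sat(AF (EG (¬full ∨ grant)))| = |{n0, n1, n2, n3, n5}| = 5.

5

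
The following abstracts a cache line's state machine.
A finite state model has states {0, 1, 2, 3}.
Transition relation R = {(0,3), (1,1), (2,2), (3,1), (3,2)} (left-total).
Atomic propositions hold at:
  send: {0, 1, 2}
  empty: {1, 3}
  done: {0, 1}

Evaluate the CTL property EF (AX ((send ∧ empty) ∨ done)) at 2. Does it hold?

No

Sat(send ∧ empty) = {1}
Sat((send ∧ empty) ∨ done) = {0, 1}
Sat(AX ((send ∧ empty) ∨ done)) = {s : every successor in {0, 1}} = {1}
EF (AX ((send ∧ empty) ∨ done)): least fixpoint, start Z0 = {1}, add states with some successor in Z. Z1 = {1, 3}; Z2 = {0, 1, 3}; fixed.
Sat(EF (AX ((send ∧ empty) ∨ done))) = {0, 1, 3}
2 ∉ Sat(EF (AX ((send ∧ empty) ∨ done))) = {0, 1, 3}, so the formula does not hold at 2.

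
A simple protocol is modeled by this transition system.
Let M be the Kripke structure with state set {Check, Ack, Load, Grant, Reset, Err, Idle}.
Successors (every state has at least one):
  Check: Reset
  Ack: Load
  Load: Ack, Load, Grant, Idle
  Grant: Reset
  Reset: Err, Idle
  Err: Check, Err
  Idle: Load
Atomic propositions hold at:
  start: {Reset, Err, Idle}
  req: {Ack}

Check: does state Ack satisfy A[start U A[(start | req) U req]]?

Yes

Sat(start | req) = {Ack, Reset, Err, Idle}
A[(start | req) U req]: least fixpoint, start Z0 = Sat(req) = {Ack}, add states in Sat(start | req) with every successor in Z. Already a fixed point.
Sat(A[(start | req) U req]) = {Ack}
A[start U A[(start | req) U req]]: least fixpoint, start Z0 = Sat(A[(start | req) U req]) = {Ack}, add states in Sat(start) with every successor in Z. Already a fixed point.
Sat(A[start U A[(start | req) U req]]) = {Ack}
Ack ∈ Sat(A[start U A[(start | req) U req]]) = {Ack}, so the formula holds at Ack.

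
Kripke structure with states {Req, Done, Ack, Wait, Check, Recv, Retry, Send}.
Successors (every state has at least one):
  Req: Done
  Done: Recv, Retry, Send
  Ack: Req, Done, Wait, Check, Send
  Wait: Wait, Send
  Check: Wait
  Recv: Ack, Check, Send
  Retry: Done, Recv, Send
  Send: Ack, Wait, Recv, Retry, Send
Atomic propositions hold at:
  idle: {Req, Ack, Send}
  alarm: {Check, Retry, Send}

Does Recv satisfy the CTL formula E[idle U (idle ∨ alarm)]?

Sat(idle ∨ alarm) = {Req, Ack, Check, Retry, Send}
E[idle U (idle ∨ alarm)]: least fixpoint, start Z0 = Sat((idle ∨ alarm)) = {Req, Ack, Check, Retry, Send}, add states in Sat(idle) with some successor in Z. Already a fixed point.
Sat(E[idle U (idle ∨ alarm)]) = {Req, Ack, Check, Retry, Send}
Recv ∉ Sat(E[idle U (idle ∨ alarm)]) = {Req, Ack, Check, Retry, Send}, so the formula does not hold at Recv.

No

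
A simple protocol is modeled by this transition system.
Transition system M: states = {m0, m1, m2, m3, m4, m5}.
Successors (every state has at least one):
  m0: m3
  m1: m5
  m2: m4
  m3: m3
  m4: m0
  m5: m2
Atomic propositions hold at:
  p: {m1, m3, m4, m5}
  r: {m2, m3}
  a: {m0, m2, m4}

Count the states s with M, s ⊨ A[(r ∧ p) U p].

4

Sat(r ∧ p) = {m3}
A[(r ∧ p) U p]: least fixpoint, start Z0 = Sat(p) = {m1, m3, m4, m5}, add states in Sat(r ∧ p) with every successor in Z. Already a fixed point.
Sat(A[(r ∧ p) U p]) = {m1, m3, m4, m5}
|Sat(A[(r ∧ p) U p])| = |{m1, m3, m4, m5}| = 4.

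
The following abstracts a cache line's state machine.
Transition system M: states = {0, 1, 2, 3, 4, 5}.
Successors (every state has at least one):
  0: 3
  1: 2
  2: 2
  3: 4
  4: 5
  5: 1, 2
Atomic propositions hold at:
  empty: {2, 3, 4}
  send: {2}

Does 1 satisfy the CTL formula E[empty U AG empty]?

AG empty: greatest fixpoint, start Z0 = {2, 3, 4}, keep only states in Sat with every successor in Z. Z1 = {2, 3}; Z2 = {2}; fixed.
Sat(AG empty) = {2}
E[empty U AG empty]: least fixpoint, start Z0 = Sat(AG empty) = {2}, add states in Sat(empty) with some successor in Z. Already a fixed point.
Sat(E[empty U AG empty]) = {2}
1 ∉ Sat(E[empty U AG empty]) = {2}, so the formula does not hold at 1.

No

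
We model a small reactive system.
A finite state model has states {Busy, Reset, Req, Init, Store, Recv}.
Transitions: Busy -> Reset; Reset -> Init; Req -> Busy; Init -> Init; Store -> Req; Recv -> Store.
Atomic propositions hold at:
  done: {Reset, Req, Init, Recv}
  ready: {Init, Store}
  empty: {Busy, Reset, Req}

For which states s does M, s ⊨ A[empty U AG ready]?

AG ready: greatest fixpoint, start Z0 = {Init, Store}, keep only states in Sat with every successor in Z. Z1 = {Init}; fixed.
Sat(AG ready) = {Init}
A[empty U AG ready]: least fixpoint, start Z0 = Sat(AG ready) = {Init}, add states in Sat(empty) with every successor in Z. Z1 = {Reset, Init}; Z2 = {Busy, Reset, Init}; Z3 = {Busy, Reset, Req, Init}; fixed.
Sat(A[empty U AG ready]) = {Busy, Reset, Req, Init}

{Busy, Reset, Req, Init}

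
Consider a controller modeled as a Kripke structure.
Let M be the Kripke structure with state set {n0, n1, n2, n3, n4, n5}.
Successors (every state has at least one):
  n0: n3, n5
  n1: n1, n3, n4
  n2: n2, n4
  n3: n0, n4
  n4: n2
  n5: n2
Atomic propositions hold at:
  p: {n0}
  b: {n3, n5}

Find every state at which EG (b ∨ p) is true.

Sat(b ∨ p) = {n0, n3, n5}
EG (b ∨ p): greatest fixpoint, start Z0 = {n0, n3, n5}, keep only states in Sat with some successor in Z. Z1 = {n0, n3}; fixed.
Sat(EG (b ∨ p)) = {n0, n3}

{n0, n3}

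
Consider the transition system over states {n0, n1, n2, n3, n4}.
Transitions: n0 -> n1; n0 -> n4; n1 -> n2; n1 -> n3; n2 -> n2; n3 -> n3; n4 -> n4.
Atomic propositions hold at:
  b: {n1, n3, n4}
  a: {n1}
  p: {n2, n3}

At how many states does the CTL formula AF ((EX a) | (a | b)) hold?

4

Sat(EX a) = {s : some successor in {n1}} = {n0}
Sat(a | b) = {n1, n3, n4}
Sat((EX a) | (a | b)) = {n0, n1, n3, n4}
AF ((EX a) | (a | b)): least fixpoint, start Z0 = {n0, n1, n3, n4}, add states with every successor in Z. Already a fixed point.
Sat(AF ((EX a) | (a | b))) = {n0, n1, n3, n4}
|Sat(AF ((EX a) | (a | b)))| = |{n0, n1, n3, n4}| = 4.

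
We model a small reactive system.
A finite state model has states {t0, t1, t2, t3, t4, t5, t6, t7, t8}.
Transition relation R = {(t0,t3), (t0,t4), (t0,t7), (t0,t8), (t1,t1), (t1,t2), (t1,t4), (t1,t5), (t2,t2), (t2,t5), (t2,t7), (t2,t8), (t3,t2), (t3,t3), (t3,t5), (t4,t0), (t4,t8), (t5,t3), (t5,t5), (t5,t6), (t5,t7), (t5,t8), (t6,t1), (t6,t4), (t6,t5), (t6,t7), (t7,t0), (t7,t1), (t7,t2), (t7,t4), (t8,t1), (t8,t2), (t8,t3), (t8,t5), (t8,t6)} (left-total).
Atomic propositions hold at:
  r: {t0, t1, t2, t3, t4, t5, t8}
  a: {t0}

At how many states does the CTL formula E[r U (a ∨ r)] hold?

Sat(a ∨ r) = {t0, t1, t2, t3, t4, t5, t8}
E[r U (a ∨ r)]: least fixpoint, start Z0 = Sat((a ∨ r)) = {t0, t1, t2, t3, t4, t5, t8}, add states in Sat(r) with some successor in Z. Already a fixed point.
Sat(E[r U (a ∨ r)]) = {t0, t1, t2, t3, t4, t5, t8}
|Sat(E[r U (a ∨ r)])| = |{t0, t1, t2, t3, t4, t5, t8}| = 7.

7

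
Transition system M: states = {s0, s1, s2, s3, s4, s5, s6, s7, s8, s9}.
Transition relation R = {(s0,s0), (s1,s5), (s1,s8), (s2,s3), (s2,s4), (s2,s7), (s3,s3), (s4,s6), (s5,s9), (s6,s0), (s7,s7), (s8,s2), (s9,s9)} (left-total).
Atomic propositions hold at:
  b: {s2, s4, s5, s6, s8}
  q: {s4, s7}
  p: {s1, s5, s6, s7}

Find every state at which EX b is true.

{s1, s2, s4, s8}

Sat(EX b) = {s : some successor in {s2, s4, s5, s6, s8}} = {s1, s2, s4, s8}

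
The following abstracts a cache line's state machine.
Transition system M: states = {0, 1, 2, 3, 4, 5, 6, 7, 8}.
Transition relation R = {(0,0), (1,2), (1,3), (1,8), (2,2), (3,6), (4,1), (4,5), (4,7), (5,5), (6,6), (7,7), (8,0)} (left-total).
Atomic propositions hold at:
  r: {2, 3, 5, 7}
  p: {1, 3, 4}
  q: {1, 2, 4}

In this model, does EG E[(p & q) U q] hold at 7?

No

Sat(p & q) = {1, 4}
E[(p & q) U q]: least fixpoint, start Z0 = Sat(q) = {1, 2, 4}, add states in Sat(p & q) with some successor in Z. Already a fixed point.
Sat(E[(p & q) U q]) = {1, 2, 4}
EG E[(p & q) U q]: greatest fixpoint, start Z0 = {1, 2, 4}, keep only states in Sat with some successor in Z. Already a fixed point.
Sat(EG E[(p & q) U q]) = {1, 2, 4}
7 ∉ Sat(EG E[(p & q) U q]) = {1, 2, 4}, so the formula does not hold at 7.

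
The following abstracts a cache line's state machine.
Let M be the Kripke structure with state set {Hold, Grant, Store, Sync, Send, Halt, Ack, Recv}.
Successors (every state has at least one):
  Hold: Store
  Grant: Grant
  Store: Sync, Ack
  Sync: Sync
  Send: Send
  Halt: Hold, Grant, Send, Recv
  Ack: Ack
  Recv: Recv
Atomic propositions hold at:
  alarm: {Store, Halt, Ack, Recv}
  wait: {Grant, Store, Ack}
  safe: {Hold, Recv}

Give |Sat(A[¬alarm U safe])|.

2

Sat(¬alarm) = {Hold, Grant, Sync, Send}
A[¬alarm U safe]: least fixpoint, start Z0 = Sat(safe) = {Hold, Recv}, add states in Sat(¬alarm) with every successor in Z. Already a fixed point.
Sat(A[¬alarm U safe]) = {Hold, Recv}
|Sat(A[¬alarm U safe])| = |{Hold, Recv}| = 2.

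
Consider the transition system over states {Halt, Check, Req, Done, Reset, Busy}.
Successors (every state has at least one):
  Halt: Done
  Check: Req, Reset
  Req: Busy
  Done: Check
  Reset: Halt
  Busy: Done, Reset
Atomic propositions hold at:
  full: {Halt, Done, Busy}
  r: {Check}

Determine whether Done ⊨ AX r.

Sat(AX r) = {s : every successor in {Check}} = {Done}
Done ∈ Sat(AX r) = {Done}, so the formula holds at Done.

Yes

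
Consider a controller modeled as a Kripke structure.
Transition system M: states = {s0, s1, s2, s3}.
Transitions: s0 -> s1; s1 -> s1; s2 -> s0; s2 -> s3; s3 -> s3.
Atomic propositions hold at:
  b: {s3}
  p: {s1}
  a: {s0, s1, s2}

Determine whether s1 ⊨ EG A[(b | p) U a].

Yes

Sat(b | p) = {s1, s3}
A[(b | p) U a]: least fixpoint, start Z0 = Sat(a) = {s0, s1, s2}, add states in Sat(b | p) with every successor in Z. Already a fixed point.
Sat(A[(b | p) U a]) = {s0, s1, s2}
EG A[(b | p) U a]: greatest fixpoint, start Z0 = {s0, s1, s2}, keep only states in Sat with some successor in Z. Already a fixed point.
Sat(EG A[(b | p) U a]) = {s0, s1, s2}
s1 ∈ Sat(EG A[(b | p) U a]) = {s0, s1, s2}, so the formula holds at s1.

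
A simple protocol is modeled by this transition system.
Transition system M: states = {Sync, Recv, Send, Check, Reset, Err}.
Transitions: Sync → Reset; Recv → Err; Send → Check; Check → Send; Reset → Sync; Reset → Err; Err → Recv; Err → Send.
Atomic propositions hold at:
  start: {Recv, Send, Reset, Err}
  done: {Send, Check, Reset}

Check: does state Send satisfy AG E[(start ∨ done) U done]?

Yes

Sat(start ∨ done) = {Recv, Send, Check, Reset, Err}
E[(start ∨ done) U done]: least fixpoint, start Z0 = Sat(done) = {Send, Check, Reset}, add states in Sat(start ∨ done) with some successor in Z. Z1 = {Send, Check, Reset, Err}; Z2 = {Recv, Send, Check, Reset, Err}; fixed.
Sat(E[(start ∨ done) U done]) = {Recv, Send, Check, Reset, Err}
AG E[(start ∨ done) U done]: greatest fixpoint, start Z0 = {Recv, Send, Check, Reset, Err}, keep only states in Sat with every successor in Z. Z1 = {Recv, Send, Check, Err}; fixed.
Sat(AG E[(start ∨ done) U done]) = {Recv, Send, Check, Err}
Send ∈ Sat(AG E[(start ∨ done) U done]) = {Recv, Send, Check, Err}, so the formula holds at Send.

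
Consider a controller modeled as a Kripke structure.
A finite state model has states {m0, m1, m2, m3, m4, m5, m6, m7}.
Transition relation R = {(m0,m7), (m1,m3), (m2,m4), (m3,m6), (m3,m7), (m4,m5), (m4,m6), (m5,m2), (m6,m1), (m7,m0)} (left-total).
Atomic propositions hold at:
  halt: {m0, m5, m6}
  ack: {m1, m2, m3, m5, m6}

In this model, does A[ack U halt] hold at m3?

A[ack U halt]: least fixpoint, start Z0 = Sat(halt) = {m0, m5, m6}, add states in Sat(ack) with every successor in Z. Already a fixed point.
Sat(A[ack U halt]) = {m0, m5, m6}
m3 ∉ Sat(A[ack U halt]) = {m0, m5, m6}, so the formula does not hold at m3.

No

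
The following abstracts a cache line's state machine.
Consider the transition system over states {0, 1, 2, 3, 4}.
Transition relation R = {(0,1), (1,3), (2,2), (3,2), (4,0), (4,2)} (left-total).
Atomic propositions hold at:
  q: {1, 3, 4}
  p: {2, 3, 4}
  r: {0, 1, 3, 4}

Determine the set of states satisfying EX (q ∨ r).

Sat(q ∨ r) = {0, 1, 3, 4}
Sat(EX (q ∨ r)) = {s : some successor in {0, 1, 3, 4}} = {0, 1, 4}

{0, 1, 4}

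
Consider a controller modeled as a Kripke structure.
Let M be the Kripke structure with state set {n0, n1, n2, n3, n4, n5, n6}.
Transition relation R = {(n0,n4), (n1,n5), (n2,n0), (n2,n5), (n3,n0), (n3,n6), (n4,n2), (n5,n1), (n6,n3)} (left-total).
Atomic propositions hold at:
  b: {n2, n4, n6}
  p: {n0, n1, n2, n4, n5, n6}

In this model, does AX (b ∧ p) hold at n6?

No

Sat(b ∧ p) = {n2, n4, n6}
Sat(AX (b ∧ p)) = {s : every successor in {n2, n4, n6}} = {n0, n4}
n6 ∉ Sat(AX (b ∧ p)) = {n0, n4}, so the formula does not hold at n6.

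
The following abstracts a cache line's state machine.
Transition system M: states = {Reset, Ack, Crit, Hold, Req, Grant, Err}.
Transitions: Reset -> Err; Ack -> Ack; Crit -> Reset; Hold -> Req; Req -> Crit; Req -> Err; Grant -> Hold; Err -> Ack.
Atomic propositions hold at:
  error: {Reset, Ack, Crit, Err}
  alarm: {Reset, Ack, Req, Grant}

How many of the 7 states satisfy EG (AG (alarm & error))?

Sat(alarm & error) = {Reset, Ack}
AG (alarm & error): greatest fixpoint, start Z0 = {Reset, Ack}, keep only states in Sat with every successor in Z. Z1 = {Ack}; fixed.
Sat(AG (alarm & error)) = {Ack}
EG (AG (alarm & error)): greatest fixpoint, start Z0 = {Ack}, keep only states in Sat with some successor in Z. Already a fixed point.
Sat(EG (AG (alarm & error))) = {Ack}
|Sat(EG (AG (alarm & error)))| = |{Ack}| = 1.

1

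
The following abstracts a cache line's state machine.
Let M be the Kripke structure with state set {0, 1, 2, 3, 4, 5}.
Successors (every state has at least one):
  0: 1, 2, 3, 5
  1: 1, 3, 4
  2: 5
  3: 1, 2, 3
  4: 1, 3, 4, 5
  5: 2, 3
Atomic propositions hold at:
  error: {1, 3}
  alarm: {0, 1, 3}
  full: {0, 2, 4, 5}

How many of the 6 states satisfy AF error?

AF error: least fixpoint, start Z0 = {1, 3}, add states with every successor in Z. Already a fixed point.
Sat(AF error) = {1, 3}
|Sat(AF error)| = |{1, 3}| = 2.

2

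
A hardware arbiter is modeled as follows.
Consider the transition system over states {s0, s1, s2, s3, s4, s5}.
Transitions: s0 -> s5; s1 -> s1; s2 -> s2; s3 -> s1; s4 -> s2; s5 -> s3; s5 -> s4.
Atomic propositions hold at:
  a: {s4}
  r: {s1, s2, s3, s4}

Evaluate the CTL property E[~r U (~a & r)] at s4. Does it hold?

Sat(~r) = {s0, s5}
Sat(~a) = {s0, s1, s2, s3, s5}
Sat(~a & r) = {s1, s2, s3}
E[~r U (~a & r)]: least fixpoint, start Z0 = Sat((~a & r)) = {s1, s2, s3}, add states in Sat(~r) with some successor in Z. Z1 = {s1, s2, s3, s5}; Z2 = {s0, s1, s2, s3, s5}; fixed.
Sat(E[~r U (~a & r)]) = {s0, s1, s2, s3, s5}
s4 ∉ Sat(E[~r U (~a & r)]) = {s0, s1, s2, s3, s5}, so the formula does not hold at s4.

No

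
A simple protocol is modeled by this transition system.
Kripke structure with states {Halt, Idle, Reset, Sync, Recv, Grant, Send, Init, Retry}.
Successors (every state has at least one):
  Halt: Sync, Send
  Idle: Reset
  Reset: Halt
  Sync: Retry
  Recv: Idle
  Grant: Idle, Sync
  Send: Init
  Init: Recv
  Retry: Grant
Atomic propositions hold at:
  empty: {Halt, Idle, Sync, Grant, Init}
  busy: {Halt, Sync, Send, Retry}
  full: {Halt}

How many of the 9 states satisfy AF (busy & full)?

Sat(busy & full) = {Halt}
AF (busy & full): least fixpoint, start Z0 = {Halt}, add states with every successor in Z. Z1 = {Halt, Reset}; Z2 = {Halt, Idle, Reset}; Z3 = {Halt, Idle, Reset, Recv}; Z4 = {Halt, Idle, Reset, Recv, Init}; Z5 = {Halt, Idle, Reset, Recv, Send, Init}; fixed.
Sat(AF (busy & full)) = {Halt, Idle, Reset, Recv, Send, Init}
|Sat(AF (busy & full))| = |{Halt, Idle, Reset, Recv, Send, Init}| = 6.

6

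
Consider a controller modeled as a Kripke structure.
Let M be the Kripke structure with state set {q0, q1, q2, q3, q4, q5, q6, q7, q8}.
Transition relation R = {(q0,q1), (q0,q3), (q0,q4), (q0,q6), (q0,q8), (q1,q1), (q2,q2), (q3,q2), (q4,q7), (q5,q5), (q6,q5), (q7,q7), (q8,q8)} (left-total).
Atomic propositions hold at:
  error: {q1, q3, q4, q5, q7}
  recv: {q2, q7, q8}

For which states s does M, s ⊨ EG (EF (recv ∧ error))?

{q0, q4, q7}

Sat(recv ∧ error) = {q7}
EF (recv ∧ error): least fixpoint, start Z0 = {q7}, add states with some successor in Z. Z1 = {q4, q7}; Z2 = {q0, q4, q7}; fixed.
Sat(EF (recv ∧ error)) = {q0, q4, q7}
EG (EF (recv ∧ error)): greatest fixpoint, start Z0 = {q0, q4, q7}, keep only states in Sat with some successor in Z. Already a fixed point.
Sat(EG (EF (recv ∧ error))) = {q0, q4, q7}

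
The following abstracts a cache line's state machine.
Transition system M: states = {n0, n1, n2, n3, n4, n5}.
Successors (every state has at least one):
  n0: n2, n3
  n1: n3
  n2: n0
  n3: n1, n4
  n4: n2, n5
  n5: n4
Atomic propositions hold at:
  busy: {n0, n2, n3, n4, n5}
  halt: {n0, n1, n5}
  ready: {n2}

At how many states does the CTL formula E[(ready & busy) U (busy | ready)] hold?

Sat(ready & busy) = {n2}
Sat(busy | ready) = {n0, n2, n3, n4, n5}
E[(ready & busy) U (busy | ready)]: least fixpoint, start Z0 = Sat((busy | ready)) = {n0, n2, n3, n4, n5}, add states in Sat(ready & busy) with some successor in Z. Already a fixed point.
Sat(E[(ready & busy) U (busy | ready)]) = {n0, n2, n3, n4, n5}
|Sat(E[(ready & busy) U (busy | ready)])| = |{n0, n2, n3, n4, n5}| = 5.

5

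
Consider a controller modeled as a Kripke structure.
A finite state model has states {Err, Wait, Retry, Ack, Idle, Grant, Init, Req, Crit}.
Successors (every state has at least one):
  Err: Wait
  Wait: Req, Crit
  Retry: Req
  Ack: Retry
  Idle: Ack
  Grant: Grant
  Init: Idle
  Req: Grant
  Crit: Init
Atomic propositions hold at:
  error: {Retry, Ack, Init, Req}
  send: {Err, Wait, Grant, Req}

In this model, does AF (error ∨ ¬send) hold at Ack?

Yes

Sat(¬send) = {Retry, Ack, Idle, Init, Crit}
Sat(error ∨ ¬send) = {Retry, Ack, Idle, Init, Req, Crit}
AF (error ∨ ¬send): least fixpoint, start Z0 = {Retry, Ack, Idle, Init, Req, Crit}, add states with every successor in Z. Z1 = {Wait, Retry, Ack, Idle, Init, Req, Crit}; Z2 = {Err, Wait, Retry, Ack, Idle, Init, Req, Crit}; fixed.
Sat(AF (error ∨ ¬send)) = {Err, Wait, Retry, Ack, Idle, Init, Req, Crit}
Ack ∈ Sat(AF (error ∨ ¬send)) = {Err, Wait, Retry, Ack, Idle, Init, Req, Crit}, so the formula holds at Ack.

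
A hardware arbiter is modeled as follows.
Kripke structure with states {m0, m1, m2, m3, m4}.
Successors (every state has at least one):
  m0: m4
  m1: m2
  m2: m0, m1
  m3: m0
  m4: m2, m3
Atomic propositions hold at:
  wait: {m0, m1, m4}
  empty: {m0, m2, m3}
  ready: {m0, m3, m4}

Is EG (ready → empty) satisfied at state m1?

Sat(ready → empty) = {m0, m1, m2, m3}
EG (ready → empty): greatest fixpoint, start Z0 = {m0, m1, m2, m3}, keep only states in Sat with some successor in Z. Z1 = {m1, m2, m3}; Z2 = {m1, m2}; fixed.
Sat(EG (ready → empty)) = {m1, m2}
m1 ∈ Sat(EG (ready → empty)) = {m1, m2}, so the formula holds at m1.

Yes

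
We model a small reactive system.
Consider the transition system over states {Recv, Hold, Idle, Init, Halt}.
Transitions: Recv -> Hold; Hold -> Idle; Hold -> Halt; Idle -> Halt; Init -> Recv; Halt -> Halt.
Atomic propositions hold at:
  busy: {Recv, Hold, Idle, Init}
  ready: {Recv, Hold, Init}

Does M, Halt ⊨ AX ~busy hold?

Yes

Sat(~busy) = {Halt}
Sat(AX ~busy) = {s : every successor in {Halt}} = {Idle, Halt}
Halt ∈ Sat(AX ~busy) = {Idle, Halt}, so the formula holds at Halt.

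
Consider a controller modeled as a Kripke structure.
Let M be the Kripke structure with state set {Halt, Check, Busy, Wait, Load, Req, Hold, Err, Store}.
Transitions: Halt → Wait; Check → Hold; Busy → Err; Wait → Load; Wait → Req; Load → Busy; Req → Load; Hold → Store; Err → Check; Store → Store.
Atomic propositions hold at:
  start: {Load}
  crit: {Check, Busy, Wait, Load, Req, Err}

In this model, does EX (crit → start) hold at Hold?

Sat(crit → start) = {Halt, Load, Hold, Store}
Sat(EX (crit → start)) = {s : some successor in {Halt, Load, Hold, Store}} = {Check, Wait, Req, Hold, Store}
Hold ∈ Sat(EX (crit → start)) = {Check, Wait, Req, Hold, Store}, so the formula holds at Hold.

Yes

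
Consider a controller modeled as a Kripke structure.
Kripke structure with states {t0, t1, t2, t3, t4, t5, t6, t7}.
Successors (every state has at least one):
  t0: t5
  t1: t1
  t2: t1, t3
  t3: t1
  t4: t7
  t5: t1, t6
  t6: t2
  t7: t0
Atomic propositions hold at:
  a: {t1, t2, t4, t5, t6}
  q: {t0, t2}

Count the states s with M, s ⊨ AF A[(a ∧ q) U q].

5

Sat(a ∧ q) = {t2}
A[(a ∧ q) U q]: least fixpoint, start Z0 = Sat(q) = {t0, t2}, add states in Sat(a ∧ q) with every successor in Z. Already a fixed point.
Sat(A[(a ∧ q) U q]) = {t0, t2}
AF A[(a ∧ q) U q]: least fixpoint, start Z0 = {t0, t2}, add states with every successor in Z. Z1 = {t0, t2, t6, t7}; Z2 = {t0, t2, t4, t6, t7}; fixed.
Sat(AF A[(a ∧ q) U q]) = {t0, t2, t4, t6, t7}
|Sat(AF A[(a ∧ q) U q])| = |{t0, t2, t4, t6, t7}| = 5.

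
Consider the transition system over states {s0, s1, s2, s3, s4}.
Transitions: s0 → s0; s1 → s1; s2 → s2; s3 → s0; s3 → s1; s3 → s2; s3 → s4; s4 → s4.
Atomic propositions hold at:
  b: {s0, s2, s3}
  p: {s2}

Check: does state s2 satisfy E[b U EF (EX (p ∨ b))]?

Sat(p ∨ b) = {s0, s2, s3}
Sat(EX (p ∨ b)) = {s : some successor in {s0, s2, s3}} = {s0, s2, s3}
EF (EX (p ∨ b)): least fixpoint, start Z0 = {s0, s2, s3}, add states with some successor in Z. Already a fixed point.
Sat(EF (EX (p ∨ b))) = {s0, s2, s3}
E[b U EF (EX (p ∨ b))]: least fixpoint, start Z0 = Sat(EF (EX (p ∨ b))) = {s0, s2, s3}, add states in Sat(b) with some successor in Z. Already a fixed point.
Sat(E[b U EF (EX (p ∨ b))]) = {s0, s2, s3}
s2 ∈ Sat(E[b U EF (EX (p ∨ b))]) = {s0, s2, s3}, so the formula holds at s2.

Yes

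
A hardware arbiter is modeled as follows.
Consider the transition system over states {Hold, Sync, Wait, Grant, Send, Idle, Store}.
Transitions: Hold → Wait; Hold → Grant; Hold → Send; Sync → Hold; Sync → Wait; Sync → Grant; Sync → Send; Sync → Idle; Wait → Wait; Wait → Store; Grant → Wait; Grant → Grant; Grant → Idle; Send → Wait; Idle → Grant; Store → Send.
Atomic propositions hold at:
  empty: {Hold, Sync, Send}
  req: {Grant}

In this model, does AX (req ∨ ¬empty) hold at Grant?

Sat(¬empty) = {Wait, Grant, Idle, Store}
Sat(req ∨ ¬empty) = {Wait, Grant, Idle, Store}
Sat(AX (req ∨ ¬empty)) = {s : every successor in {Wait, Grant, Idle, Store}} = {Wait, Grant, Send, Idle}
Grant ∈ Sat(AX (req ∨ ¬empty)) = {Wait, Grant, Send, Idle}, so the formula holds at Grant.

Yes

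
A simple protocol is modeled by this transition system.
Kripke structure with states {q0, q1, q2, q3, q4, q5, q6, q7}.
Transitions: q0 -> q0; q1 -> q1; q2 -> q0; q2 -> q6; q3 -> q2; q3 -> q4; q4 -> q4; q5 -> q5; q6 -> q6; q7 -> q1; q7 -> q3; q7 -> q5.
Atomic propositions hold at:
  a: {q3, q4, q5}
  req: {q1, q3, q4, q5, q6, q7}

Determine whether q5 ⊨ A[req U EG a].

Yes

EG a: greatest fixpoint, start Z0 = {q3, q4, q5}, keep only states in Sat with some successor in Z. Already a fixed point.
Sat(EG a) = {q3, q4, q5}
A[req U EG a]: least fixpoint, start Z0 = Sat(EG a) = {q3, q4, q5}, add states in Sat(req) with every successor in Z. Already a fixed point.
Sat(A[req U EG a]) = {q3, q4, q5}
q5 ∈ Sat(A[req U EG a]) = {q3, q4, q5}, so the formula holds at q5.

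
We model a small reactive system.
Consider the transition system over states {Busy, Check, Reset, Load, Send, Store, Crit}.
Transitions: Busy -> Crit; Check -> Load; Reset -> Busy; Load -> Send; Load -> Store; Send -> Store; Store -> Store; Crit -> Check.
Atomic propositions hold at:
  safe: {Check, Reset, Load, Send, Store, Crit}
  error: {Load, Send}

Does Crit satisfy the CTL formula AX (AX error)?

Sat(AX error) = {s : every successor in {Load, Send}} = {Check}
Sat(AX (AX error)) = {s : every successor in {Check}} = {Crit}
Crit ∈ Sat(AX (AX error)) = {Crit}, so the formula holds at Crit.

Yes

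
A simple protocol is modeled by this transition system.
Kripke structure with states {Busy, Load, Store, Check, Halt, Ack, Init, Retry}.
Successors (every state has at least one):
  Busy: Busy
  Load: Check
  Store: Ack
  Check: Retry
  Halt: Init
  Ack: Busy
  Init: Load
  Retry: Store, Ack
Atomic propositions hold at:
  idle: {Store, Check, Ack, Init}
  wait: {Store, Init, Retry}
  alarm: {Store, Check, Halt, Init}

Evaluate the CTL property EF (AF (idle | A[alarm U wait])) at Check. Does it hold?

Yes

A[alarm U wait]: least fixpoint, start Z0 = Sat(wait) = {Store, Init, Retry}, add states in Sat(alarm) with every successor in Z. Z1 = {Store, Check, Halt, Init, Retry}; fixed.
Sat(A[alarm U wait]) = {Store, Check, Halt, Init, Retry}
Sat(idle | A[alarm U wait]) = {Store, Check, Halt, Ack, Init, Retry}
AF (idle | A[alarm U wait]): least fixpoint, start Z0 = {Store, Check, Halt, Ack, Init, Retry}, add states with every successor in Z. Z1 = {Load, Store, Check, Halt, Ack, Init, Retry}; fixed.
Sat(AF (idle | A[alarm U wait])) = {Load, Store, Check, Halt, Ack, Init, Retry}
EF (AF (idle | A[alarm U wait])): least fixpoint, start Z0 = {Load, Store, Check, Halt, Ack, Init, Retry}, add states with some successor in Z. Already a fixed point.
Sat(EF (AF (idle | A[alarm U wait]))) = {Load, Store, Check, Halt, Ack, Init, Retry}
Check ∈ Sat(EF (AF (idle | A[alarm U wait]))) = {Load, Store, Check, Halt, Ack, Init, Retry}, so the formula holds at Check.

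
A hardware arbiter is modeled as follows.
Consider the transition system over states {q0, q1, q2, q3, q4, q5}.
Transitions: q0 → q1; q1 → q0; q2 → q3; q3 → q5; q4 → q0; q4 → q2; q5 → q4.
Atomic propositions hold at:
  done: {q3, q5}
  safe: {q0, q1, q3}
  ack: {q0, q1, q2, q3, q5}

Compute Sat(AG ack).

AG ack: greatest fixpoint, start Z0 = {q0, q1, q2, q3, q5}, keep only states in Sat with every successor in Z. Z1 = {q0, q1, q2, q3}; Z2 = {q0, q1, q2}; Z3 = {q0, q1}; fixed.
Sat(AG ack) = {q0, q1}

{q0, q1}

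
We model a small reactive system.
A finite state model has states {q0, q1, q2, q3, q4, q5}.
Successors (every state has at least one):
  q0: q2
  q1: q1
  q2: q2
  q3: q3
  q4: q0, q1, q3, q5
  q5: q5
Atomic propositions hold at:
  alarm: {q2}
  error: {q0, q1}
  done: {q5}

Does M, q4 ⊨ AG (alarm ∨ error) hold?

No

Sat(alarm ∨ error) = {q0, q1, q2}
AG (alarm ∨ error): greatest fixpoint, start Z0 = {q0, q1, q2}, keep only states in Sat with every successor in Z. Already a fixed point.
Sat(AG (alarm ∨ error)) = {q0, q1, q2}
q4 ∉ Sat(AG (alarm ∨ error)) = {q0, q1, q2}, so the formula does not hold at q4.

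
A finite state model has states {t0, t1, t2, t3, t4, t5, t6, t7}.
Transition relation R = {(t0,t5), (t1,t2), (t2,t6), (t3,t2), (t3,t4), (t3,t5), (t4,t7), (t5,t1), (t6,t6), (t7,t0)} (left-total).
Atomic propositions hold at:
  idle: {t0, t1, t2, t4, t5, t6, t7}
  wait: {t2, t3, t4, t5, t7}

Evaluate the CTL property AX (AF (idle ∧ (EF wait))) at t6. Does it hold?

No

EF wait: least fixpoint, start Z0 = {t2, t3, t4, t5, t7}, add states with some successor in Z. Z1 = {t0, t1, t2, t3, t4, t5, t7}; fixed.
Sat(EF wait) = {t0, t1, t2, t3, t4, t5, t7}
Sat(idle ∧ (EF wait)) = {t0, t1, t2, t4, t5, t7}
AF (idle ∧ (EF wait)): least fixpoint, start Z0 = {t0, t1, t2, t4, t5, t7}, add states with every successor in Z. Z1 = {t0, t1, t2, t3, t4, t5, t7}; fixed.
Sat(AF (idle ∧ (EF wait))) = {t0, t1, t2, t3, t4, t5, t7}
Sat(AX (AF (idle ∧ (EF wait)))) = {s : every successor in {t0, t1, t2, t3, t4, t5, t7}} = {t0, t1, t3, t4, t5, t7}
t6 ∉ Sat(AX (AF (idle ∧ (EF wait)))) = {t0, t1, t3, t4, t5, t7}, so the formula does not hold at t6.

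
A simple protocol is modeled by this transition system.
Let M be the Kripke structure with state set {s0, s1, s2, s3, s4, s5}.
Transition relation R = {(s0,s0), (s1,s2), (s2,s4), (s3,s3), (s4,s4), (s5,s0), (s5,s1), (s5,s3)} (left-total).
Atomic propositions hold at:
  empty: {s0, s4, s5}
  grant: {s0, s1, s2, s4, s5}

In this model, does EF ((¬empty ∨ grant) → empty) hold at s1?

Sat(¬empty) = {s1, s2, s3}
Sat(¬empty ∨ grant) = {s0, s1, s2, s3, s4, s5}
Sat((¬empty ∨ grant) → empty) = {s0, s4, s5}
EF ((¬empty ∨ grant) → empty): least fixpoint, start Z0 = {s0, s4, s5}, add states with some successor in Z. Z1 = {s0, s2, s4, s5}; Z2 = {s0, s1, s2, s4, s5}; fixed.
Sat(EF ((¬empty ∨ grant) → empty)) = {s0, s1, s2, s4, s5}
s1 ∈ Sat(EF ((¬empty ∨ grant) → empty)) = {s0, s1, s2, s4, s5}, so the formula holds at s1.

Yes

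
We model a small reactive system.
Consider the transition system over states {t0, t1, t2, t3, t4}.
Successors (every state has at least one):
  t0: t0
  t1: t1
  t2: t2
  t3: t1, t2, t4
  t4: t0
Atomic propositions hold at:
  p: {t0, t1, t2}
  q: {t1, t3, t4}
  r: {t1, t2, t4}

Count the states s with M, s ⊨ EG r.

2

EG r: greatest fixpoint, start Z0 = {t1, t2, t4}, keep only states in Sat with some successor in Z. Z1 = {t1, t2}; fixed.
Sat(EG r) = {t1, t2}
|Sat(EG r)| = |{t1, t2}| = 2.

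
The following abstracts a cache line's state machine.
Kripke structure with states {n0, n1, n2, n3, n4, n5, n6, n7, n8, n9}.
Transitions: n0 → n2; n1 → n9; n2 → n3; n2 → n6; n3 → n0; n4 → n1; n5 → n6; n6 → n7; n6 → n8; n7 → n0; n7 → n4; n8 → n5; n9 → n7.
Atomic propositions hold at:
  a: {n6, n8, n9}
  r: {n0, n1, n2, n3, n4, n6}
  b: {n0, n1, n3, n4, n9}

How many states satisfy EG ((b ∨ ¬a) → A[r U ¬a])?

7

Sat(¬a) = {n0, n1, n2, n3, n4, n5, n7}
Sat(b ∨ ¬a) = {n0, n1, n2, n3, n4, n5, n7, n9}
A[r U ¬a]: least fixpoint, start Z0 = Sat(¬a) = {n0, n1, n2, n3, n4, n5, n7}, add states in Sat(r) with every successor in Z. Already a fixed point.
Sat(A[r U ¬a]) = {n0, n1, n2, n3, n4, n5, n7}
Sat((b ∨ ¬a) → A[r U ¬a]) = {n0, n1, n2, n3, n4, n5, n6, n7, n8}
EG ((b ∨ ¬a) → A[r U ¬a]): greatest fixpoint, start Z0 = {n0, n1, n2, n3, n4, n5, n6, n7, n8}, keep only states in Sat with some successor in Z. Z1 = {n0, n2, n3, n4, n5, n6, n7, n8}; Z2 = {n0, n2, n3, n5, n6, n7, n8}; fixed.
Sat(EG ((b ∨ ¬a) → A[r U ¬a])) = {n0, n2, n3, n5, n6, n7, n8}
|Sat(EG ((b ∨ ¬a) → A[r U ¬a]))| = |{n0, n2, n3, n5, n6, n7, n8}| = 7.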